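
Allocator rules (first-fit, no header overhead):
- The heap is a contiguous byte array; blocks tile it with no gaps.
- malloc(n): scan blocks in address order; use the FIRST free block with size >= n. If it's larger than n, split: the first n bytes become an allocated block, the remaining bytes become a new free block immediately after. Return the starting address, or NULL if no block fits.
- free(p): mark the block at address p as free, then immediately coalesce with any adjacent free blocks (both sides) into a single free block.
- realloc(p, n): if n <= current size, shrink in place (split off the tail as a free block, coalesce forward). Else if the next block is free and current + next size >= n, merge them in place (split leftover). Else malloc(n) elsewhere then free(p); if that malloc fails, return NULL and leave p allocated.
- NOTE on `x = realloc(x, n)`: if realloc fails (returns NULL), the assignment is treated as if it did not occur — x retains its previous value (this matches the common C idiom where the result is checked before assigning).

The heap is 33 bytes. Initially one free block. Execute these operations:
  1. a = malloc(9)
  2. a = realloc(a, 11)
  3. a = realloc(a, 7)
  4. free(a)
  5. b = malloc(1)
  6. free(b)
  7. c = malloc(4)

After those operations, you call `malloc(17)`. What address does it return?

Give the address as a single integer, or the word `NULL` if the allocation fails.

Op 1: a = malloc(9) -> a = 0; heap: [0-8 ALLOC][9-32 FREE]
Op 2: a = realloc(a, 11) -> a = 0; heap: [0-10 ALLOC][11-32 FREE]
Op 3: a = realloc(a, 7) -> a = 0; heap: [0-6 ALLOC][7-32 FREE]
Op 4: free(a) -> (freed a); heap: [0-32 FREE]
Op 5: b = malloc(1) -> b = 0; heap: [0-0 ALLOC][1-32 FREE]
Op 6: free(b) -> (freed b); heap: [0-32 FREE]
Op 7: c = malloc(4) -> c = 0; heap: [0-3 ALLOC][4-32 FREE]
malloc(17): first-fit scan over [0-3 ALLOC][4-32 FREE] -> 4

Answer: 4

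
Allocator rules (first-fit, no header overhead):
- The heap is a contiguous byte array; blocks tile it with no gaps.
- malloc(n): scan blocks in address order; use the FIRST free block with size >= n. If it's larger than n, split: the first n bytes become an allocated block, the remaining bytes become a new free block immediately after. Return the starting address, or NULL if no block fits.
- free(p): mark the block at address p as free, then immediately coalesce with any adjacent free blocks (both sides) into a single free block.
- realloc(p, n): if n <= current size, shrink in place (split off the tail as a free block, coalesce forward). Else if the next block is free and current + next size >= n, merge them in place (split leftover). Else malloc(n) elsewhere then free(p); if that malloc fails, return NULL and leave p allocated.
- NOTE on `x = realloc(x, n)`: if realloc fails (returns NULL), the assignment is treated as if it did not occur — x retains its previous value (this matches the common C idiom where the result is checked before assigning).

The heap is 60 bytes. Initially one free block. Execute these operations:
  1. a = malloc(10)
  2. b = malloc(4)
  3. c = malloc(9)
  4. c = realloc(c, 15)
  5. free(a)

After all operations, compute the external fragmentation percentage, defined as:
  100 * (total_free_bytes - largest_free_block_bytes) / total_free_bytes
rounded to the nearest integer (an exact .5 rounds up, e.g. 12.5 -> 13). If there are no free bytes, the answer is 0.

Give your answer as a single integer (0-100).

Op 1: a = malloc(10) -> a = 0; heap: [0-9 ALLOC][10-59 FREE]
Op 2: b = malloc(4) -> b = 10; heap: [0-9 ALLOC][10-13 ALLOC][14-59 FREE]
Op 3: c = malloc(9) -> c = 14; heap: [0-9 ALLOC][10-13 ALLOC][14-22 ALLOC][23-59 FREE]
Op 4: c = realloc(c, 15) -> c = 14; heap: [0-9 ALLOC][10-13 ALLOC][14-28 ALLOC][29-59 FREE]
Op 5: free(a) -> (freed a); heap: [0-9 FREE][10-13 ALLOC][14-28 ALLOC][29-59 FREE]
Free blocks: [10 31] total_free=41 largest=31 -> 100*(41-31)/41 = 1000/41 ≈ 24.390 -> rounds to 24

Answer: 24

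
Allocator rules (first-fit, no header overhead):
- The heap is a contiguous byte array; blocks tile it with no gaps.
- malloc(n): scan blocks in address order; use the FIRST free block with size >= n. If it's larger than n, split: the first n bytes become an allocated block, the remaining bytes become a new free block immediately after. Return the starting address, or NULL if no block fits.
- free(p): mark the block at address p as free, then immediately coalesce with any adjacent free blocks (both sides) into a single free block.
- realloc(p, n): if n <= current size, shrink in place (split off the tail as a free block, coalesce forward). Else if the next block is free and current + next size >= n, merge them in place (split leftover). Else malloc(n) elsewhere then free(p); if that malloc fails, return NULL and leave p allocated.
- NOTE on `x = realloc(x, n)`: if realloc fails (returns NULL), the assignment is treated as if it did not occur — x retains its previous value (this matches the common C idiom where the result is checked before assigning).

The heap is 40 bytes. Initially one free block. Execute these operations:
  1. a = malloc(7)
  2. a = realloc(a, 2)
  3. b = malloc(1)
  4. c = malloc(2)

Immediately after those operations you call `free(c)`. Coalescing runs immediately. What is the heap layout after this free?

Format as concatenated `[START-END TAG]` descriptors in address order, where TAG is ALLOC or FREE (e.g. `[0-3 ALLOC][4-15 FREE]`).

Op 1: a = malloc(7) -> a = 0; heap: [0-6 ALLOC][7-39 FREE]
Op 2: a = realloc(a, 2) -> a = 0; heap: [0-1 ALLOC][2-39 FREE]
Op 3: b = malloc(1) -> b = 2; heap: [0-1 ALLOC][2-2 ALLOC][3-39 FREE]
Op 4: c = malloc(2) -> c = 3; heap: [0-1 ALLOC][2-2 ALLOC][3-4 ALLOC][5-39 FREE]
free(c): c = 3 -> block [3-4 ALLOC]; mark free, coalesce with adjacent free neighbors -> [0-1 ALLOC][2-2 ALLOC][3-39 FREE]

Answer: [0-1 ALLOC][2-2 ALLOC][3-39 FREE]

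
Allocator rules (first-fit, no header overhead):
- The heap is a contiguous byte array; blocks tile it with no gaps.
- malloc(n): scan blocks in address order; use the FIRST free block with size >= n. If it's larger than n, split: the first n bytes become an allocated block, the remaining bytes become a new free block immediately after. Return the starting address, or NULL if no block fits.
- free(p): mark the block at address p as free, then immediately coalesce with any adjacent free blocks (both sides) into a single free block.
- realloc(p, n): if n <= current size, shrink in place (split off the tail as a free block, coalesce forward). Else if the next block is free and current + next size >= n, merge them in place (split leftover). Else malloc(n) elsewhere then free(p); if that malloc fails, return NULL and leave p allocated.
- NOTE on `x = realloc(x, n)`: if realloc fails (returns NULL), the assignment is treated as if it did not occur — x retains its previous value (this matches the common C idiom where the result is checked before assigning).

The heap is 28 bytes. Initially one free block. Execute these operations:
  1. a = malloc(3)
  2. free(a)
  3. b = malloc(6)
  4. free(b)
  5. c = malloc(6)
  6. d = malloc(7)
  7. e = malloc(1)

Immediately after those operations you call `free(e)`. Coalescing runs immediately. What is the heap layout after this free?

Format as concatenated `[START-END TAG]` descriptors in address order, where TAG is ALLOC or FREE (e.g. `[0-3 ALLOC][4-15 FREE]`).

Answer: [0-5 ALLOC][6-12 ALLOC][13-27 FREE]

Derivation:
Op 1: a = malloc(3) -> a = 0; heap: [0-2 ALLOC][3-27 FREE]
Op 2: free(a) -> (freed a); heap: [0-27 FREE]
Op 3: b = malloc(6) -> b = 0; heap: [0-5 ALLOC][6-27 FREE]
Op 4: free(b) -> (freed b); heap: [0-27 FREE]
Op 5: c = malloc(6) -> c = 0; heap: [0-5 ALLOC][6-27 FREE]
Op 6: d = malloc(7) -> d = 6; heap: [0-5 ALLOC][6-12 ALLOC][13-27 FREE]
Op 7: e = malloc(1) -> e = 13; heap: [0-5 ALLOC][6-12 ALLOC][13-13 ALLOC][14-27 FREE]
free(e): e = 13 -> block [13-13 ALLOC]; mark free, coalesce with adjacent free neighbors -> [0-5 ALLOC][6-12 ALLOC][13-27 FREE]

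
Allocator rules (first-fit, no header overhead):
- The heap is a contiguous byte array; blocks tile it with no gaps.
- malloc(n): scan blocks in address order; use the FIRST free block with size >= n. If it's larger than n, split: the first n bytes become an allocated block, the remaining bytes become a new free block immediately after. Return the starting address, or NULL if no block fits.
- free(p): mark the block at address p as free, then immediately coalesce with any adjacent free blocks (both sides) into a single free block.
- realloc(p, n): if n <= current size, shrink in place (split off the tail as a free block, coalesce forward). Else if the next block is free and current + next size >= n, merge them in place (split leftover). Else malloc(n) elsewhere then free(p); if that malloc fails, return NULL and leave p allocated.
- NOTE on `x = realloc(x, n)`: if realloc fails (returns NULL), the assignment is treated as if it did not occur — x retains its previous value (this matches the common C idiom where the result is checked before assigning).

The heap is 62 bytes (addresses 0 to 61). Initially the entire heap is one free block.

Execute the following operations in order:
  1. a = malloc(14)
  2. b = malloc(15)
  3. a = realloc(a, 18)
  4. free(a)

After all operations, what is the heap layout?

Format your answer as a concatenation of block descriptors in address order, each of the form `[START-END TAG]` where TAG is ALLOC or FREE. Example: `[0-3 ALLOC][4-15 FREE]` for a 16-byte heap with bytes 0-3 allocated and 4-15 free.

Op 1: a = malloc(14) -> a = 0; heap: [0-13 ALLOC][14-61 FREE]
Op 2: b = malloc(15) -> b = 14; heap: [0-13 ALLOC][14-28 ALLOC][29-61 FREE]
Op 3: a = realloc(a, 18) -> a = 29; heap: [0-13 FREE][14-28 ALLOC][29-46 ALLOC][47-61 FREE]
Op 4: free(a) -> (freed a); heap: [0-13 FREE][14-28 ALLOC][29-61 FREE]

Answer: [0-13 FREE][14-28 ALLOC][29-61 FREE]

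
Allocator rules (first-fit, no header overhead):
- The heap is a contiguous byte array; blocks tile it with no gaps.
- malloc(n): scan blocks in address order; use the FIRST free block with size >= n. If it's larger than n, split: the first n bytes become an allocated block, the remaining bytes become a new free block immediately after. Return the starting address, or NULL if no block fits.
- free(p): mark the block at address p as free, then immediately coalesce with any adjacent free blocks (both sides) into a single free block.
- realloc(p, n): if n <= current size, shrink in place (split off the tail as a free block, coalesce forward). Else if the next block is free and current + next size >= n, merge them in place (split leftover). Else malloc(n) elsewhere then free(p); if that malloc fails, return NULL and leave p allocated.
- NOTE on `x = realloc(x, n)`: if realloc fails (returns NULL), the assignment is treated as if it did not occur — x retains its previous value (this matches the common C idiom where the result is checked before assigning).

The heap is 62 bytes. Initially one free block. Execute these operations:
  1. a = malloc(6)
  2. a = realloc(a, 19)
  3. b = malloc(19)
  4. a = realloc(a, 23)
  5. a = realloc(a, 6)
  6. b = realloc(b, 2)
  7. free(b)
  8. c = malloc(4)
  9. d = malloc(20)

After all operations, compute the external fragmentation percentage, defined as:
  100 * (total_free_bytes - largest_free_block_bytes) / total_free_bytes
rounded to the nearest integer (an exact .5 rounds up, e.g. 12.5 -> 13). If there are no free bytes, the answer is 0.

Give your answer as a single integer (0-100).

Answer: 44

Derivation:
Op 1: a = malloc(6) -> a = 0; heap: [0-5 ALLOC][6-61 FREE]
Op 2: a = realloc(a, 19) -> a = 0; heap: [0-18 ALLOC][19-61 FREE]
Op 3: b = malloc(19) -> b = 19; heap: [0-18 ALLOC][19-37 ALLOC][38-61 FREE]
Op 4: a = realloc(a, 23) -> a = 38; heap: [0-18 FREE][19-37 ALLOC][38-60 ALLOC][61-61 FREE]
Op 5: a = realloc(a, 6) -> a = 38; heap: [0-18 FREE][19-37 ALLOC][38-43 ALLOC][44-61 FREE]
Op 6: b = realloc(b, 2) -> b = 19; heap: [0-18 FREE][19-20 ALLOC][21-37 FREE][38-43 ALLOC][44-61 FREE]
Op 7: free(b) -> (freed b); heap: [0-37 FREE][38-43 ALLOC][44-61 FREE]
Op 8: c = malloc(4) -> c = 0; heap: [0-3 ALLOC][4-37 FREE][38-43 ALLOC][44-61 FREE]
Op 9: d = malloc(20) -> d = 4; heap: [0-3 ALLOC][4-23 ALLOC][24-37 FREE][38-43 ALLOC][44-61 FREE]
Free blocks: [14 18] total_free=32 largest=18 -> 100*(32-18)/32 = 1400/32 = 43.75 -> rounds to 44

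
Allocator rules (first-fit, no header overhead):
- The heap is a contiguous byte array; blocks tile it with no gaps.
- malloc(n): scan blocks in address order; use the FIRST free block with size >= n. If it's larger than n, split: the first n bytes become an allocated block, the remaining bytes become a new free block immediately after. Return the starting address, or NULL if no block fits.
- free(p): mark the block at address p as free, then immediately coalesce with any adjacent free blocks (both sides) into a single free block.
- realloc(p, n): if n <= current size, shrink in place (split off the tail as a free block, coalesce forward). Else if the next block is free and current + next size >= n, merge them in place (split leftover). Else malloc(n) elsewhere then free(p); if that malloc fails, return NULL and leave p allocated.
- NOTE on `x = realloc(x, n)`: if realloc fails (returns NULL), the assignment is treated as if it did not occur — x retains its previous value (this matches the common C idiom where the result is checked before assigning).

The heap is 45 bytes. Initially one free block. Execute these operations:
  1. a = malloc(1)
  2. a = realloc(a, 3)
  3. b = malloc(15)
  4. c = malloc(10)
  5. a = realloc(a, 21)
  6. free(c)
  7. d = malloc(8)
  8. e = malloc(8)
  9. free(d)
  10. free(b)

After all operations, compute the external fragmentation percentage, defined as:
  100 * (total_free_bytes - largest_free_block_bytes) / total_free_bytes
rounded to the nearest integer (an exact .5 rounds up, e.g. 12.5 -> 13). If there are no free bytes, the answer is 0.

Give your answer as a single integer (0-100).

Op 1: a = malloc(1) -> a = 0; heap: [0-0 ALLOC][1-44 FREE]
Op 2: a = realloc(a, 3) -> a = 0; heap: [0-2 ALLOC][3-44 FREE]
Op 3: b = malloc(15) -> b = 3; heap: [0-2 ALLOC][3-17 ALLOC][18-44 FREE]
Op 4: c = malloc(10) -> c = 18; heap: [0-2 ALLOC][3-17 ALLOC][18-27 ALLOC][28-44 FREE]
Op 5: a = realloc(a, 21) -> NULL (a unchanged); heap: [0-2 ALLOC][3-17 ALLOC][18-27 ALLOC][28-44 FREE]
Op 6: free(c) -> (freed c); heap: [0-2 ALLOC][3-17 ALLOC][18-44 FREE]
Op 7: d = malloc(8) -> d = 18; heap: [0-2 ALLOC][3-17 ALLOC][18-25 ALLOC][26-44 FREE]
Op 8: e = malloc(8) -> e = 26; heap: [0-2 ALLOC][3-17 ALLOC][18-25 ALLOC][26-33 ALLOC][34-44 FREE]
Op 9: free(d) -> (freed d); heap: [0-2 ALLOC][3-17 ALLOC][18-25 FREE][26-33 ALLOC][34-44 FREE]
Op 10: free(b) -> (freed b); heap: [0-2 ALLOC][3-25 FREE][26-33 ALLOC][34-44 FREE]
Free blocks: [23 11] total_free=34 largest=23 -> 100*(34-23)/34 = 1100/34 ≈ 32.353 -> rounds to 32

Answer: 32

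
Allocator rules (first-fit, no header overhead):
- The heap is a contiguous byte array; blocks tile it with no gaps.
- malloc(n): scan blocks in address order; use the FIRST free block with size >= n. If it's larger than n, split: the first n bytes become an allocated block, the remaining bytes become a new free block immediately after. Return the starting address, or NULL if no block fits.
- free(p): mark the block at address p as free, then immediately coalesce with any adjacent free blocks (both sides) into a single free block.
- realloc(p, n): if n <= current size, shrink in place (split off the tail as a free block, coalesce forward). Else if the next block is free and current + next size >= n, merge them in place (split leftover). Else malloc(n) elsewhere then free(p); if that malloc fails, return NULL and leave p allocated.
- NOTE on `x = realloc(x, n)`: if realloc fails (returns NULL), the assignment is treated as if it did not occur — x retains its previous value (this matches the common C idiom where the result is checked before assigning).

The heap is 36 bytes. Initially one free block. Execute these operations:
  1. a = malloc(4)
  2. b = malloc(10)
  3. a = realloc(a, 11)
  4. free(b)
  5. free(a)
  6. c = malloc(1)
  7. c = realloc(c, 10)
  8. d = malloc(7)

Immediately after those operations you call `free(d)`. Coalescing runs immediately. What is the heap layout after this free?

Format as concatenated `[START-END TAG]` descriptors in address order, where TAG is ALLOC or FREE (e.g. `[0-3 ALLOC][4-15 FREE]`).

Answer: [0-9 ALLOC][10-35 FREE]

Derivation:
Op 1: a = malloc(4) -> a = 0; heap: [0-3 ALLOC][4-35 FREE]
Op 2: b = malloc(10) -> b = 4; heap: [0-3 ALLOC][4-13 ALLOC][14-35 FREE]
Op 3: a = realloc(a, 11) -> a = 14; heap: [0-3 FREE][4-13 ALLOC][14-24 ALLOC][25-35 FREE]
Op 4: free(b) -> (freed b); heap: [0-13 FREE][14-24 ALLOC][25-35 FREE]
Op 5: free(a) -> (freed a); heap: [0-35 FREE]
Op 6: c = malloc(1) -> c = 0; heap: [0-0 ALLOC][1-35 FREE]
Op 7: c = realloc(c, 10) -> c = 0; heap: [0-9 ALLOC][10-35 FREE]
Op 8: d = malloc(7) -> d = 10; heap: [0-9 ALLOC][10-16 ALLOC][17-35 FREE]
free(d): d = 10 -> block [10-16 ALLOC]; mark free, coalesce with adjacent free neighbors -> [0-9 ALLOC][10-35 FREE]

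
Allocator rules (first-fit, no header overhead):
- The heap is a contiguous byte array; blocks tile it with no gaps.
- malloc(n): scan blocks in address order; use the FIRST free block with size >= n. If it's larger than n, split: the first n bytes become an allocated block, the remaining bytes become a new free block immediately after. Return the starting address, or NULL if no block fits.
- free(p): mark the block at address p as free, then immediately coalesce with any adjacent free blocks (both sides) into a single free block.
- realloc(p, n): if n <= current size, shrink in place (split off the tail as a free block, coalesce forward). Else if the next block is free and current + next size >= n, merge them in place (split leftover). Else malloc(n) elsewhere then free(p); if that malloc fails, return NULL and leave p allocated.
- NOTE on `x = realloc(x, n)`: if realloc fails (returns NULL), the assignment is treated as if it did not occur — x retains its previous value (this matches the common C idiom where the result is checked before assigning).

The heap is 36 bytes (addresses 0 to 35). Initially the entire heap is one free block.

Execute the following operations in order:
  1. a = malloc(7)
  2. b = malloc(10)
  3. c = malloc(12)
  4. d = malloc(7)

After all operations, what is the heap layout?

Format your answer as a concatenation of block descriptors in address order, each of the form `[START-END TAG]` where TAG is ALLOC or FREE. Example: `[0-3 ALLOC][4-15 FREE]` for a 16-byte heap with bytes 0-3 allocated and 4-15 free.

Op 1: a = malloc(7) -> a = 0; heap: [0-6 ALLOC][7-35 FREE]
Op 2: b = malloc(10) -> b = 7; heap: [0-6 ALLOC][7-16 ALLOC][17-35 FREE]
Op 3: c = malloc(12) -> c = 17; heap: [0-6 ALLOC][7-16 ALLOC][17-28 ALLOC][29-35 FREE]
Op 4: d = malloc(7) -> d = 29; heap: [0-6 ALLOC][7-16 ALLOC][17-28 ALLOC][29-35 ALLOC]

Answer: [0-6 ALLOC][7-16 ALLOC][17-28 ALLOC][29-35 ALLOC]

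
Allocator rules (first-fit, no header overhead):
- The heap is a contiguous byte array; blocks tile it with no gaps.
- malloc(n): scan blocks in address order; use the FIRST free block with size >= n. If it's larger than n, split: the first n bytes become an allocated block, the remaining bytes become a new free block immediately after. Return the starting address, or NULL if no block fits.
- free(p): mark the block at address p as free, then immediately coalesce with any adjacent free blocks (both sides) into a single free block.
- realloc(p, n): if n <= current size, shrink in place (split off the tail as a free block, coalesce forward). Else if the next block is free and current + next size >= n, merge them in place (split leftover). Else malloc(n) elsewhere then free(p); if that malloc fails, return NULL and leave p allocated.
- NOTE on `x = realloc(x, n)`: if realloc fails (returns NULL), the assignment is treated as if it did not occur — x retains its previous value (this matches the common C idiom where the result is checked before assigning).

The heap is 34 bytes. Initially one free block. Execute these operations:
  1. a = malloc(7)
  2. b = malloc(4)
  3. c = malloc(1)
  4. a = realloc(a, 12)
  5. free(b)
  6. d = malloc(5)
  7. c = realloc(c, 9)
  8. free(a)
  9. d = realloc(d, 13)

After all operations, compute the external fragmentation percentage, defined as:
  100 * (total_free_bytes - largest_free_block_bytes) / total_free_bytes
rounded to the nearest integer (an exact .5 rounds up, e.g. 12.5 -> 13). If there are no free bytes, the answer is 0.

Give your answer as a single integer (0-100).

Op 1: a = malloc(7) -> a = 0; heap: [0-6 ALLOC][7-33 FREE]
Op 2: b = malloc(4) -> b = 7; heap: [0-6 ALLOC][7-10 ALLOC][11-33 FREE]
Op 3: c = malloc(1) -> c = 11; heap: [0-6 ALLOC][7-10 ALLOC][11-11 ALLOC][12-33 FREE]
Op 4: a = realloc(a, 12) -> a = 12; heap: [0-6 FREE][7-10 ALLOC][11-11 ALLOC][12-23 ALLOC][24-33 FREE]
Op 5: free(b) -> (freed b); heap: [0-10 FREE][11-11 ALLOC][12-23 ALLOC][24-33 FREE]
Op 6: d = malloc(5) -> d = 0; heap: [0-4 ALLOC][5-10 FREE][11-11 ALLOC][12-23 ALLOC][24-33 FREE]
Op 7: c = realloc(c, 9) -> c = 24; heap: [0-4 ALLOC][5-11 FREE][12-23 ALLOC][24-32 ALLOC][33-33 FREE]
Op 8: free(a) -> (freed a); heap: [0-4 ALLOC][5-23 FREE][24-32 ALLOC][33-33 FREE]
Op 9: d = realloc(d, 13) -> d = 0; heap: [0-12 ALLOC][13-23 FREE][24-32 ALLOC][33-33 FREE]
Free blocks: [11 1] total_free=12 largest=11 -> 100*(12-11)/12 = 100/12 ≈ 8.333 -> rounds to 8

Answer: 8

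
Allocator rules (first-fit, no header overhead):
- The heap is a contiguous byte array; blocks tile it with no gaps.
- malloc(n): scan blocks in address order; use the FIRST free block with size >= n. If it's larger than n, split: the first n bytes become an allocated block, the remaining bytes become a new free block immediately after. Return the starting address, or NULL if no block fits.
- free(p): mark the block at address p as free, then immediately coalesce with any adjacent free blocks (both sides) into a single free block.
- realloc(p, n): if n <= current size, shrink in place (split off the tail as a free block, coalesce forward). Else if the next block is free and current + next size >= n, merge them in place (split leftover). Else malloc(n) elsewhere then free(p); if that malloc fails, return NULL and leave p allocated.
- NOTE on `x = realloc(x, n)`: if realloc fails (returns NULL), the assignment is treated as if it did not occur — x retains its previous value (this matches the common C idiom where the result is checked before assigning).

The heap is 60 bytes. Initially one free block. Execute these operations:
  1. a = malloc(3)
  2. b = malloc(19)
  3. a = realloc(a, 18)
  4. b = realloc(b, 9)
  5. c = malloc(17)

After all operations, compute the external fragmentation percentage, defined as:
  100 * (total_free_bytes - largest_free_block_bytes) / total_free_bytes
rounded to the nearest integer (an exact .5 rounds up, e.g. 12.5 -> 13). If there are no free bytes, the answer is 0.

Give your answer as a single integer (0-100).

Answer: 38

Derivation:
Op 1: a = malloc(3) -> a = 0; heap: [0-2 ALLOC][3-59 FREE]
Op 2: b = malloc(19) -> b = 3; heap: [0-2 ALLOC][3-21 ALLOC][22-59 FREE]
Op 3: a = realloc(a, 18) -> a = 22; heap: [0-2 FREE][3-21 ALLOC][22-39 ALLOC][40-59 FREE]
Op 4: b = realloc(b, 9) -> b = 3; heap: [0-2 FREE][3-11 ALLOC][12-21 FREE][22-39 ALLOC][40-59 FREE]
Op 5: c = malloc(17) -> c = 40; heap: [0-2 FREE][3-11 ALLOC][12-21 FREE][22-39 ALLOC][40-56 ALLOC][57-59 FREE]
Free blocks: [3 10 3] total_free=16 largest=10 -> 100*(16-10)/16 = 600/16 = 37.5 -> rounds to 38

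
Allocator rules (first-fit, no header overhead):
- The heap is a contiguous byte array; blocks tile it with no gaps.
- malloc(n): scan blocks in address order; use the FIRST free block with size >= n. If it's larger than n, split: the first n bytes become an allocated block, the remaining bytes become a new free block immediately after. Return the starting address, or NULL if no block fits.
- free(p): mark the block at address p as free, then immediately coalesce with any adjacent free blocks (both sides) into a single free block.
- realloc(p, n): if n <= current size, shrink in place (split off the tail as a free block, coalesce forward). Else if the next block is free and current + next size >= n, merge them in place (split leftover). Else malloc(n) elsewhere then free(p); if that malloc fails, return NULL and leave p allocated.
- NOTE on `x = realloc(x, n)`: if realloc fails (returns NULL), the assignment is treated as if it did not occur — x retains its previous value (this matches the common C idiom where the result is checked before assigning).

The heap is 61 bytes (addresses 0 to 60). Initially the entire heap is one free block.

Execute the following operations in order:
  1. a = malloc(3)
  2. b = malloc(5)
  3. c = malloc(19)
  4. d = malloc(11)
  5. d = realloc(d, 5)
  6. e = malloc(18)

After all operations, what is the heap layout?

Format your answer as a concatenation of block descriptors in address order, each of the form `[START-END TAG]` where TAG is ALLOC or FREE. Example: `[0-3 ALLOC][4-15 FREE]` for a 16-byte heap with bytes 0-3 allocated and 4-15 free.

Answer: [0-2 ALLOC][3-7 ALLOC][8-26 ALLOC][27-31 ALLOC][32-49 ALLOC][50-60 FREE]

Derivation:
Op 1: a = malloc(3) -> a = 0; heap: [0-2 ALLOC][3-60 FREE]
Op 2: b = malloc(5) -> b = 3; heap: [0-2 ALLOC][3-7 ALLOC][8-60 FREE]
Op 3: c = malloc(19) -> c = 8; heap: [0-2 ALLOC][3-7 ALLOC][8-26 ALLOC][27-60 FREE]
Op 4: d = malloc(11) -> d = 27; heap: [0-2 ALLOC][3-7 ALLOC][8-26 ALLOC][27-37 ALLOC][38-60 FREE]
Op 5: d = realloc(d, 5) -> d = 27; heap: [0-2 ALLOC][3-7 ALLOC][8-26 ALLOC][27-31 ALLOC][32-60 FREE]
Op 6: e = malloc(18) -> e = 32; heap: [0-2 ALLOC][3-7 ALLOC][8-26 ALLOC][27-31 ALLOC][32-49 ALLOC][50-60 FREE]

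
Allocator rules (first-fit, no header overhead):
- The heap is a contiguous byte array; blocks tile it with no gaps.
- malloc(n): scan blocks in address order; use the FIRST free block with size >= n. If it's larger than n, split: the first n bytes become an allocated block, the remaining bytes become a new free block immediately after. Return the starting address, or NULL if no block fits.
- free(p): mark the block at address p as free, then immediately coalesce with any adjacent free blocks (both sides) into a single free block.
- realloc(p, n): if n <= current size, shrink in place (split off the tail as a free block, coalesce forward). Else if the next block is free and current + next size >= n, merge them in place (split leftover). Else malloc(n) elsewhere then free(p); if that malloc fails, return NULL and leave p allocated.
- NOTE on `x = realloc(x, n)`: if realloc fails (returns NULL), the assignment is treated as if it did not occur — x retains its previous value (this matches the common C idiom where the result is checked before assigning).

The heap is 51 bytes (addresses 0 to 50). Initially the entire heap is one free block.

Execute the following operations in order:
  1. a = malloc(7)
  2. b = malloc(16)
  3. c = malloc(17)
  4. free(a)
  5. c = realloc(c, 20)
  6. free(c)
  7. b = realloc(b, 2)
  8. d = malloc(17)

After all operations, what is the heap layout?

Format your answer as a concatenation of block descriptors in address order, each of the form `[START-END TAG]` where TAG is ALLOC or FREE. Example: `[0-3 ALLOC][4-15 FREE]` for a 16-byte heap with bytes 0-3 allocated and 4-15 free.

Op 1: a = malloc(7) -> a = 0; heap: [0-6 ALLOC][7-50 FREE]
Op 2: b = malloc(16) -> b = 7; heap: [0-6 ALLOC][7-22 ALLOC][23-50 FREE]
Op 3: c = malloc(17) -> c = 23; heap: [0-6 ALLOC][7-22 ALLOC][23-39 ALLOC][40-50 FREE]
Op 4: free(a) -> (freed a); heap: [0-6 FREE][7-22 ALLOC][23-39 ALLOC][40-50 FREE]
Op 5: c = realloc(c, 20) -> c = 23; heap: [0-6 FREE][7-22 ALLOC][23-42 ALLOC][43-50 FREE]
Op 6: free(c) -> (freed c); heap: [0-6 FREE][7-22 ALLOC][23-50 FREE]
Op 7: b = realloc(b, 2) -> b = 7; heap: [0-6 FREE][7-8 ALLOC][9-50 FREE]
Op 8: d = malloc(17) -> d = 9; heap: [0-6 FREE][7-8 ALLOC][9-25 ALLOC][26-50 FREE]

Answer: [0-6 FREE][7-8 ALLOC][9-25 ALLOC][26-50 FREE]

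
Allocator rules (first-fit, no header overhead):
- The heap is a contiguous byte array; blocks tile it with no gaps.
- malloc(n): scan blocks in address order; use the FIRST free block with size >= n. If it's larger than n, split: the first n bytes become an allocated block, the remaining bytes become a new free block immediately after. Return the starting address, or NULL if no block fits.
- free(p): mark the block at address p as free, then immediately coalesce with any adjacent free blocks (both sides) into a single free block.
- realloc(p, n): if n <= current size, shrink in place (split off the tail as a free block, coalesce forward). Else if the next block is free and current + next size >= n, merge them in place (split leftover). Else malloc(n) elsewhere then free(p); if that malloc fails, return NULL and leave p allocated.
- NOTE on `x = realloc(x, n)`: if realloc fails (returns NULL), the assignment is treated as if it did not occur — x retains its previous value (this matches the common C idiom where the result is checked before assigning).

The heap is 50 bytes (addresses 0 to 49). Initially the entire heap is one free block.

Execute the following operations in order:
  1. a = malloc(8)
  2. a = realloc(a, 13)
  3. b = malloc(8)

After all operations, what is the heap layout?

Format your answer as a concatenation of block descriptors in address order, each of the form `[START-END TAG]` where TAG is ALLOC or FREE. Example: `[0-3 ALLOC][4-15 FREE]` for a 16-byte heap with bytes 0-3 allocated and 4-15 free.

Op 1: a = malloc(8) -> a = 0; heap: [0-7 ALLOC][8-49 FREE]
Op 2: a = realloc(a, 13) -> a = 0; heap: [0-12 ALLOC][13-49 FREE]
Op 3: b = malloc(8) -> b = 13; heap: [0-12 ALLOC][13-20 ALLOC][21-49 FREE]

Answer: [0-12 ALLOC][13-20 ALLOC][21-49 FREE]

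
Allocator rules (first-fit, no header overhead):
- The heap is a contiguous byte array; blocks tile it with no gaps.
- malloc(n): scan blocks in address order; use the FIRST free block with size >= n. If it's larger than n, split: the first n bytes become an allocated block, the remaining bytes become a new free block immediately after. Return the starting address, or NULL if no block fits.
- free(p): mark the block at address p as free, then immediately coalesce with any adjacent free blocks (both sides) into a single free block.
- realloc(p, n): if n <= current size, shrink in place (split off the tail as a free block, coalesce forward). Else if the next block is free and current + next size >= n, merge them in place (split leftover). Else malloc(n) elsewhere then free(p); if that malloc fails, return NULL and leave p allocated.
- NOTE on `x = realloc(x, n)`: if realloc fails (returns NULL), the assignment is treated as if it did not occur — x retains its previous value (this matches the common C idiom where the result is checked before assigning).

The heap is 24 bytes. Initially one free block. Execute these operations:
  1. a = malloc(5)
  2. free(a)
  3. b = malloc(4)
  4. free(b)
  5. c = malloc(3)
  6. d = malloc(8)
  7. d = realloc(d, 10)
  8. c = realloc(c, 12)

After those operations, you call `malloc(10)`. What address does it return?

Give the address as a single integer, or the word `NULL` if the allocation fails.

Op 1: a = malloc(5) -> a = 0; heap: [0-4 ALLOC][5-23 FREE]
Op 2: free(a) -> (freed a); heap: [0-23 FREE]
Op 3: b = malloc(4) -> b = 0; heap: [0-3 ALLOC][4-23 FREE]
Op 4: free(b) -> (freed b); heap: [0-23 FREE]
Op 5: c = malloc(3) -> c = 0; heap: [0-2 ALLOC][3-23 FREE]
Op 6: d = malloc(8) -> d = 3; heap: [0-2 ALLOC][3-10 ALLOC][11-23 FREE]
Op 7: d = realloc(d, 10) -> d = 3; heap: [0-2 ALLOC][3-12 ALLOC][13-23 FREE]
Op 8: c = realloc(c, 12) -> NULL (c unchanged); heap: [0-2 ALLOC][3-12 ALLOC][13-23 FREE]
malloc(10): first-fit scan over [0-2 ALLOC][3-12 ALLOC][13-23 FREE] -> 13

Answer: 13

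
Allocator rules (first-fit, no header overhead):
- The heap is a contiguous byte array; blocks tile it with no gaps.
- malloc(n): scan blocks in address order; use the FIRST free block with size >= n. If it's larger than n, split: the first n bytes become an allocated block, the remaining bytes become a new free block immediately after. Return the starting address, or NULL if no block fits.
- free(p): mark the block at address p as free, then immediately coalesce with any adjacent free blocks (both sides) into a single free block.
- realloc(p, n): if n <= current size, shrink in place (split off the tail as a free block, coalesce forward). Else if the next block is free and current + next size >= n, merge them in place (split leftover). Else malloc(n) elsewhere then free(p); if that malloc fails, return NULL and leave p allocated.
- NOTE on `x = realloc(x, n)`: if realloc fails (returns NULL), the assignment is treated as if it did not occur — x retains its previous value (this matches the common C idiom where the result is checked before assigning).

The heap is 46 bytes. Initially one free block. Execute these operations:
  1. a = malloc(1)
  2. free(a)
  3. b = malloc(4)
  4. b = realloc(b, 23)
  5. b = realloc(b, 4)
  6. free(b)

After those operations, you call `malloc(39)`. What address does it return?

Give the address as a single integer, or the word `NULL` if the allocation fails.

Answer: 0

Derivation:
Op 1: a = malloc(1) -> a = 0; heap: [0-0 ALLOC][1-45 FREE]
Op 2: free(a) -> (freed a); heap: [0-45 FREE]
Op 3: b = malloc(4) -> b = 0; heap: [0-3 ALLOC][4-45 FREE]
Op 4: b = realloc(b, 23) -> b = 0; heap: [0-22 ALLOC][23-45 FREE]
Op 5: b = realloc(b, 4) -> b = 0; heap: [0-3 ALLOC][4-45 FREE]
Op 6: free(b) -> (freed b); heap: [0-45 FREE]
malloc(39): first-fit scan over [0-45 FREE] -> 0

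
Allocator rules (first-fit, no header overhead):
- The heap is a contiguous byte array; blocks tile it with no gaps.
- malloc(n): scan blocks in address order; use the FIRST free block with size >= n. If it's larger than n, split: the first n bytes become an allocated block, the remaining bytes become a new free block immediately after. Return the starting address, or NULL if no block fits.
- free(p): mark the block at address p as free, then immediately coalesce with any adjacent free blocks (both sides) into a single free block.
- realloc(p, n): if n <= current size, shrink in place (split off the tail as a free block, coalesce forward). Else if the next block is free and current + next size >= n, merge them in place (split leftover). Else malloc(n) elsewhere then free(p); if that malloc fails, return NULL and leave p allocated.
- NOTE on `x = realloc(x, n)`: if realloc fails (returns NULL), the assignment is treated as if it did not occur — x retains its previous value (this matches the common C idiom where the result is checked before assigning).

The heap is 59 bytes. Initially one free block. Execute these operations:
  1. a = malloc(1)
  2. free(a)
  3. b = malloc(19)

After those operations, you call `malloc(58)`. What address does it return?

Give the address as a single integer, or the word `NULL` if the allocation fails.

Answer: NULL

Derivation:
Op 1: a = malloc(1) -> a = 0; heap: [0-0 ALLOC][1-58 FREE]
Op 2: free(a) -> (freed a); heap: [0-58 FREE]
Op 3: b = malloc(19) -> b = 0; heap: [0-18 ALLOC][19-58 FREE]
malloc(58): first-fit scan over [0-18 ALLOC][19-58 FREE] -> NULL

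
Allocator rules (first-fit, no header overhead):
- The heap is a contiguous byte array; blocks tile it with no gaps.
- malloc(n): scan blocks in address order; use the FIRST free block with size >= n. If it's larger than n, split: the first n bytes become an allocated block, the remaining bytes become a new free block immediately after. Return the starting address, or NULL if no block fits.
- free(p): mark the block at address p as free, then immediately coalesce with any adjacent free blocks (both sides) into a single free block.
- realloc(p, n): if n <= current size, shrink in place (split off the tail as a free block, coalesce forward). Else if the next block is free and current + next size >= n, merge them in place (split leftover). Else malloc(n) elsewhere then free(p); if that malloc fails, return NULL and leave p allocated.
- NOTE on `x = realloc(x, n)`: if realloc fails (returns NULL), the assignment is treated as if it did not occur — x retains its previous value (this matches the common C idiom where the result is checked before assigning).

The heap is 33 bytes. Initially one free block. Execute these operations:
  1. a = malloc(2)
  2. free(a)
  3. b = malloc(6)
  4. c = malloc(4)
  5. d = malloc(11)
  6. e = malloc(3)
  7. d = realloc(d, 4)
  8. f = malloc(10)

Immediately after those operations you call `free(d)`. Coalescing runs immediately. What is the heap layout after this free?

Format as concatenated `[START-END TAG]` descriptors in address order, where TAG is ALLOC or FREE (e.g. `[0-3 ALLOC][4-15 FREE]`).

Op 1: a = malloc(2) -> a = 0; heap: [0-1 ALLOC][2-32 FREE]
Op 2: free(a) -> (freed a); heap: [0-32 FREE]
Op 3: b = malloc(6) -> b = 0; heap: [0-5 ALLOC][6-32 FREE]
Op 4: c = malloc(4) -> c = 6; heap: [0-5 ALLOC][6-9 ALLOC][10-32 FREE]
Op 5: d = malloc(11) -> d = 10; heap: [0-5 ALLOC][6-9 ALLOC][10-20 ALLOC][21-32 FREE]
Op 6: e = malloc(3) -> e = 21; heap: [0-5 ALLOC][6-9 ALLOC][10-20 ALLOC][21-23 ALLOC][24-32 FREE]
Op 7: d = realloc(d, 4) -> d = 10; heap: [0-5 ALLOC][6-9 ALLOC][10-13 ALLOC][14-20 FREE][21-23 ALLOC][24-32 FREE]
Op 8: f = malloc(10) -> f = NULL; heap: [0-5 ALLOC][6-9 ALLOC][10-13 ALLOC][14-20 FREE][21-23 ALLOC][24-32 FREE]
free(d): d = 10 -> block [10-13 ALLOC]; mark free, coalesce with adjacent free neighbors -> [0-5 ALLOC][6-9 ALLOC][10-20 FREE][21-23 ALLOC][24-32 FREE]

Answer: [0-5 ALLOC][6-9 ALLOC][10-20 FREE][21-23 ALLOC][24-32 FREE]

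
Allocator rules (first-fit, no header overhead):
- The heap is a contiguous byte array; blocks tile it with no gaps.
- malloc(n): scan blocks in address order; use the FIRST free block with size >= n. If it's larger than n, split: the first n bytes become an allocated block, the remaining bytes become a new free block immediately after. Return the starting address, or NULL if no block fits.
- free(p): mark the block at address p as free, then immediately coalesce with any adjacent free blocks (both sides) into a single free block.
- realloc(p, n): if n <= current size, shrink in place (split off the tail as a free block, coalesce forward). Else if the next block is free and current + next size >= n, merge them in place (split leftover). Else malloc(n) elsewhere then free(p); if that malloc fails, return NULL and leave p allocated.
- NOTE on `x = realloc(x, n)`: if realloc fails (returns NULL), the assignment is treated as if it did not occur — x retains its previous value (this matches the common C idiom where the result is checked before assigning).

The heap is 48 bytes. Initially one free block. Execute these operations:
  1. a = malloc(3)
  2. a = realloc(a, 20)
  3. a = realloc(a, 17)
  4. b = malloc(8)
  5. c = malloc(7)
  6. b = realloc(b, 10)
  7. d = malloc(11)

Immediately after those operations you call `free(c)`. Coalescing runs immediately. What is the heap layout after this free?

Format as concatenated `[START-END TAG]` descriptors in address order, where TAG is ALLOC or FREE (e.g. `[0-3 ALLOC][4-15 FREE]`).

Op 1: a = malloc(3) -> a = 0; heap: [0-2 ALLOC][3-47 FREE]
Op 2: a = realloc(a, 20) -> a = 0; heap: [0-19 ALLOC][20-47 FREE]
Op 3: a = realloc(a, 17) -> a = 0; heap: [0-16 ALLOC][17-47 FREE]
Op 4: b = malloc(8) -> b = 17; heap: [0-16 ALLOC][17-24 ALLOC][25-47 FREE]
Op 5: c = malloc(7) -> c = 25; heap: [0-16 ALLOC][17-24 ALLOC][25-31 ALLOC][32-47 FREE]
Op 6: b = realloc(b, 10) -> b = 32; heap: [0-16 ALLOC][17-24 FREE][25-31 ALLOC][32-41 ALLOC][42-47 FREE]
Op 7: d = malloc(11) -> d = NULL; heap: [0-16 ALLOC][17-24 FREE][25-31 ALLOC][32-41 ALLOC][42-47 FREE]
free(c): c = 25 -> block [25-31 ALLOC]; mark free, coalesce with adjacent free neighbors -> [0-16 ALLOC][17-31 FREE][32-41 ALLOC][42-47 FREE]

Answer: [0-16 ALLOC][17-31 FREE][32-41 ALLOC][42-47 FREE]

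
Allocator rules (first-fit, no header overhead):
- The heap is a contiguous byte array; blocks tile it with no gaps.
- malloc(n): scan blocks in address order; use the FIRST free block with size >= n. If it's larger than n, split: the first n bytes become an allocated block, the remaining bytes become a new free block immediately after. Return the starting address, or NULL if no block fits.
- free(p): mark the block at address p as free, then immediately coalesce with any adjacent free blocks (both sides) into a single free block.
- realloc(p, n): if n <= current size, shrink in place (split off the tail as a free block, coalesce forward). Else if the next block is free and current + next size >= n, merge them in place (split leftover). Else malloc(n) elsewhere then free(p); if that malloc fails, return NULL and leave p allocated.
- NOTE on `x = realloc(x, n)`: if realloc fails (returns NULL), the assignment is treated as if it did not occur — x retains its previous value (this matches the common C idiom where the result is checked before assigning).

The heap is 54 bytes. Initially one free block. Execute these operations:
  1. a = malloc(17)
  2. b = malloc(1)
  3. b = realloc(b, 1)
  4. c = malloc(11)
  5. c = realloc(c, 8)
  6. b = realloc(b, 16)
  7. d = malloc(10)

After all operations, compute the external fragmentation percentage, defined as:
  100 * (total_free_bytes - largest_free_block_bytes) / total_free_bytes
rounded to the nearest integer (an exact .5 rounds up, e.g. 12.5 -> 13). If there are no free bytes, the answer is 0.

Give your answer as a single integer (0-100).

Op 1: a = malloc(17) -> a = 0; heap: [0-16 ALLOC][17-53 FREE]
Op 2: b = malloc(1) -> b = 17; heap: [0-16 ALLOC][17-17 ALLOC][18-53 FREE]
Op 3: b = realloc(b, 1) -> b = 17; heap: [0-16 ALLOC][17-17 ALLOC][18-53 FREE]
Op 4: c = malloc(11) -> c = 18; heap: [0-16 ALLOC][17-17 ALLOC][18-28 ALLOC][29-53 FREE]
Op 5: c = realloc(c, 8) -> c = 18; heap: [0-16 ALLOC][17-17 ALLOC][18-25 ALLOC][26-53 FREE]
Op 6: b = realloc(b, 16) -> b = 26; heap: [0-16 ALLOC][17-17 FREE][18-25 ALLOC][26-41 ALLOC][42-53 FREE]
Op 7: d = malloc(10) -> d = 42; heap: [0-16 ALLOC][17-17 FREE][18-25 ALLOC][26-41 ALLOC][42-51 ALLOC][52-53 FREE]
Free blocks: [1 2] total_free=3 largest=2 -> 100*(3-2)/3 = 100/3 ≈ 33.333 -> rounds to 33

Answer: 33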